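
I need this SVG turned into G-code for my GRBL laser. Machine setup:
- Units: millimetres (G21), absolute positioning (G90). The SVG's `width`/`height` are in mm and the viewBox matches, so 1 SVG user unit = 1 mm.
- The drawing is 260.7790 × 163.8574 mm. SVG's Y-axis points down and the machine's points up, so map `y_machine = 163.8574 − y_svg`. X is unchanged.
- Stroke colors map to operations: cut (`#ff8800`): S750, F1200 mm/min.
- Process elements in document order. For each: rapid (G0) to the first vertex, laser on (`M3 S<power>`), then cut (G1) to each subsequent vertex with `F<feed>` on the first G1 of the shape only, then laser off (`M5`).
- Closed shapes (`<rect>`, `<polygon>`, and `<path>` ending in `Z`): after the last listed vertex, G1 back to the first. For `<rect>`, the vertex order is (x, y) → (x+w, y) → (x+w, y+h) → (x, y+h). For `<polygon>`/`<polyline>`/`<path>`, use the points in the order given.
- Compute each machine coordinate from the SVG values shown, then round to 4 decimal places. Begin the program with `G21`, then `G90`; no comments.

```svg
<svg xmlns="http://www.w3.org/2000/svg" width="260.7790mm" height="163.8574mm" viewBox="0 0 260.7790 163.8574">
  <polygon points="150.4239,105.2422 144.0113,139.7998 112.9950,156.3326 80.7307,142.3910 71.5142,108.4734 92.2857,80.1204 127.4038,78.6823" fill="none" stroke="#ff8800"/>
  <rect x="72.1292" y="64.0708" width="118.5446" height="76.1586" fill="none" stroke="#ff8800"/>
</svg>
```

G21
G90
G0 X150.4239 Y58.6152
M3 S750
G1 X144.0113 Y24.0576 F1200
G1 X112.9950 Y7.5248
G1 X80.7307 Y21.4664
G1 X71.5142 Y55.3840
G1 X92.2857 Y83.7370
G1 X127.4038 Y85.1751
G1 X150.4239 Y58.6152
M5
G0 X72.1292 Y99.7866
M3 S750
G1 X190.6738 Y99.7866 F1200
G1 X190.6738 Y23.6280
G1 X72.1292 Y23.6280
G1 X72.1292 Y99.7866
M5

viewBox `0 0 260.7790 163.8574` with mm width/height → 1 unit = 1 mm. Flip: y_m = 163.8574 − y_svg.

**Shape 1** — `<polygon>` regular polygon, stroke `#ff8800` → cut (S750, F1200). Machine vertices: (150.4239,58.6152) → (144.0113,24.0576) → (112.9950,7.5248) → (80.7307,21.4664) → (71.5142,55.3840) → (92.2857,83.7370) → (127.4038,85.1751) → (150.4239,58.6152). Closed: final G1 returns to the first vertex.

**Shape 2** — `<rect>` rectangle, stroke `#ff8800` → cut (S750, F1200). Machine vertices: (72.1292,99.7866) → (190.6738,99.7866) → (190.6738,23.6280) → (72.1292,23.6280) → (72.1292,99.7866). Closed: final G1 returns to the first vertex.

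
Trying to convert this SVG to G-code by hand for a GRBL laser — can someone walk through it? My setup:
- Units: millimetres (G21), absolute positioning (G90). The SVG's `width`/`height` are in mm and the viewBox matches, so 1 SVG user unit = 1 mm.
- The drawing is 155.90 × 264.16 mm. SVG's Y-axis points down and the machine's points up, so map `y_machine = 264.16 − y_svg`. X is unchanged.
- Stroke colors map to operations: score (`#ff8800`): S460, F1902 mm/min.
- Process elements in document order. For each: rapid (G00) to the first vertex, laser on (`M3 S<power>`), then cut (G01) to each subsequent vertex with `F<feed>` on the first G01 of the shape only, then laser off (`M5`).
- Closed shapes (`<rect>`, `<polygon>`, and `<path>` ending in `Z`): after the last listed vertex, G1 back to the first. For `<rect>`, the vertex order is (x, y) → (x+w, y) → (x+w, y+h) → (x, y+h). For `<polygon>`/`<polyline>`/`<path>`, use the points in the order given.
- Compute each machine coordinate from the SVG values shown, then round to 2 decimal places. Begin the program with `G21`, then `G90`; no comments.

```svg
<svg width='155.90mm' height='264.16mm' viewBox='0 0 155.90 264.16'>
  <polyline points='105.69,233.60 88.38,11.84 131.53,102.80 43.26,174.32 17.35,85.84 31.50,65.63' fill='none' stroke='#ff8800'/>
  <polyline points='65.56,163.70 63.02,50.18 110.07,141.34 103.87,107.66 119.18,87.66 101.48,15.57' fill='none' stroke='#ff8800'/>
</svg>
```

G21
G90
G00 X105.69 Y30.56
M3 S460
G01 X88.38 Y252.32 F1902
G01 X131.53 Y161.36
G01 X43.26 Y89.84
G01 X17.35 Y178.32
G01 X31.50 Y198.53
M5
G00 X65.56 Y100.46
M3 S460
G01 X63.02 Y213.98 F1902
G01 X110.07 Y122.82
G01 X103.87 Y156.50
G01 X119.18 Y176.50
G01 X101.48 Y248.59
M5

viewBox `0 0 155.90 264.16` with mm width/height → 1 unit = 1 mm. Flip: y_m = 264.16 − y_svg.

**Shape 1** — `<polyline>` open polyline, stroke `#ff8800` → score (S460, F1902). Machine vertices: (105.69,30.56) → (88.38,252.32) → (131.53,161.36) → (43.26,89.84) → (17.35,178.32) → (31.50,198.53). Open path.

**Shape 2** — `<polyline>` open polyline, stroke `#ff8800` → score (S460, F1902). Machine vertices: (65.56,100.46) → (63.02,213.98) → (110.07,122.82) → (103.87,156.50) → (119.18,176.50) → (101.48,248.59). Open path.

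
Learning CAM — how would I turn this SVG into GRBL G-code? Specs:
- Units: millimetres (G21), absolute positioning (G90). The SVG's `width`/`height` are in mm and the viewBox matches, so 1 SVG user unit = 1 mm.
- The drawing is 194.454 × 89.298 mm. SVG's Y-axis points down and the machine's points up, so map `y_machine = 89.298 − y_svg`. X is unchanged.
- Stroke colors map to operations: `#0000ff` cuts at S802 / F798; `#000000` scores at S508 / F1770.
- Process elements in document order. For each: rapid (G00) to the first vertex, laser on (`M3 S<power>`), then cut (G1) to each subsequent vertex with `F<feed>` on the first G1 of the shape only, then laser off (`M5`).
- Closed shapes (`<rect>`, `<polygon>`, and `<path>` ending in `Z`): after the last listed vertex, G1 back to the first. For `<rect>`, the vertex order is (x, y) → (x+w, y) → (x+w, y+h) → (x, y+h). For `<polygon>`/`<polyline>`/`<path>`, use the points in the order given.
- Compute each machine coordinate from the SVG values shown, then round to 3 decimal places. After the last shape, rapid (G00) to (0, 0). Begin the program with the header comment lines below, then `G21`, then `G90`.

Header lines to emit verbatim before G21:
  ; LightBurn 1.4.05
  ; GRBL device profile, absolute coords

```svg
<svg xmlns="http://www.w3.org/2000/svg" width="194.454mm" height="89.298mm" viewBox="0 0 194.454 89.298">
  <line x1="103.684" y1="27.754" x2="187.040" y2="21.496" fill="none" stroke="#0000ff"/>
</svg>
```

; LightBurn 1.4.05
; GRBL device profile, absolute coords
G21
G90
G00 X103.684 Y61.544
M3 S802
G1 X187.040 Y67.802 F798
M5
G00 X0.000 Y0.000

Since the viewBox matches the mm dimensions, user units are millimetres directly. The only transform is the Y-flip y_m = 89.298 − y_svg.

Shape 1 is a line segment drawn with `<line>`. Its stroke #0000ff means cut at S802, F798. After flipping Y the toolpath is (103.684,61.544) → (187.040,67.802).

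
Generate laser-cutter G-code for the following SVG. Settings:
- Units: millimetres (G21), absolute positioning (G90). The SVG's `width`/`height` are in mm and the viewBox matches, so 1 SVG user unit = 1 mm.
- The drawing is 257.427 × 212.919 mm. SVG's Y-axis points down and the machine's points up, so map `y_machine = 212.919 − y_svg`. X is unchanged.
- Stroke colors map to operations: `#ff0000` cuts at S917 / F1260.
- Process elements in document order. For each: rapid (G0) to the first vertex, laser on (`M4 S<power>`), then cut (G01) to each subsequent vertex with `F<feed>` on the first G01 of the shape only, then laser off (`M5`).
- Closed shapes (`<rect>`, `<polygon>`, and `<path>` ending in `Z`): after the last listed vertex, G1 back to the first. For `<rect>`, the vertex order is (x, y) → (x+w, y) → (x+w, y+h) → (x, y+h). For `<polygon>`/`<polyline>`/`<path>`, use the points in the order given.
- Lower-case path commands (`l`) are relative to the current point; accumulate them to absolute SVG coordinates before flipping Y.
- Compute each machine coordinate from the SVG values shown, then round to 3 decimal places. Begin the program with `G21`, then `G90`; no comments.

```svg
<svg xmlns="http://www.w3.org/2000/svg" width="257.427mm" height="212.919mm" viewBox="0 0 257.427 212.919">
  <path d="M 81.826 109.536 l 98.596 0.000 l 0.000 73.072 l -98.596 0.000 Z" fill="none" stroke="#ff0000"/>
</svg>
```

G21
G90
G0 X81.826 Y103.383
M4 S917
G01 X180.422 Y103.383 F1260
G01 X180.422 Y30.311
G01 X81.826 Y30.311
G01 X81.826 Y103.383
M5

Since the viewBox matches the mm dimensions, user units are millimetres directly. The only transform is the Y-flip y_m = 212.919 − y_svg.

Shape 1 is a rectangle drawn with `<path>`. Its stroke #ff0000 means cut at S917, F1260. After flipping Y the toolpath is (81.826,103.383) → (180.422,103.383) → (180.422,30.311) → (81.826,30.311) → (81.826,103.383), returning to the start.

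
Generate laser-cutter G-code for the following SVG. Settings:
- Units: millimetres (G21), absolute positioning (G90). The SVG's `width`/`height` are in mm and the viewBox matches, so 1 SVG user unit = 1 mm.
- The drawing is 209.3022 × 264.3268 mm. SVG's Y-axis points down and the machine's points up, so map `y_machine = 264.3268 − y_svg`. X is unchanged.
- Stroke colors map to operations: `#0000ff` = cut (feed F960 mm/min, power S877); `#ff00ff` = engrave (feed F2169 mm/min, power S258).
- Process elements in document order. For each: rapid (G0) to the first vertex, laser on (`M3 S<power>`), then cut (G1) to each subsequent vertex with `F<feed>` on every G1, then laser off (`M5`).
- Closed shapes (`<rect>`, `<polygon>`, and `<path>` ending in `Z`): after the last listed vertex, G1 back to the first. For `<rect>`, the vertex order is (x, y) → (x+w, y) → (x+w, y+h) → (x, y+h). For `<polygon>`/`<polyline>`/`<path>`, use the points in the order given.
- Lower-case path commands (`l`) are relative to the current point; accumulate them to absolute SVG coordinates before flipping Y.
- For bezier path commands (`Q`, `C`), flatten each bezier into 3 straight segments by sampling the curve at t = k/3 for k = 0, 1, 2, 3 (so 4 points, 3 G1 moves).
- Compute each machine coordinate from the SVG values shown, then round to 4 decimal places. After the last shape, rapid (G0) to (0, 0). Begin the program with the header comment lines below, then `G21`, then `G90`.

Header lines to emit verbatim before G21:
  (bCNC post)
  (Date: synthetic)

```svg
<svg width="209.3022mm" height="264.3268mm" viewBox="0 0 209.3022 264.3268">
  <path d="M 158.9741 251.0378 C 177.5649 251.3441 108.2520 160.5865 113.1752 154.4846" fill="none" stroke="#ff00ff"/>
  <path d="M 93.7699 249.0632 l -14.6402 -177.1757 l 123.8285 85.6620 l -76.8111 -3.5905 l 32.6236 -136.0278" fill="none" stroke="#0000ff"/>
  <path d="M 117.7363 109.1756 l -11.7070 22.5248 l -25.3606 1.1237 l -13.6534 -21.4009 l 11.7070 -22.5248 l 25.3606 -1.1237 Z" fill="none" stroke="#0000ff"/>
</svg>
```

viewBox `0 0 209.3022 264.3268` with mm width/height → 1 unit = 1 mm. Flip: y_m = 264.3268 − y_svg.

**Shape 1** — `<path>` cubic bezier, stroke `#ff00ff` → engrave (S258, F2169). Control points (SVG): P0=(158.9741,251.0378), P1=(177.5649,251.3441), P2=(108.2520,160.5865), P3=(113.1752,154.4846); sampled at t=k/3. Machine vertices: (158.9741,13.2890) → (154.2688,36.8292) → (126.9922,82.0299) → (113.1752,109.8422). Open path.

**Shape 2** — `<path>` open polyline, stroke `#0000ff` → cut (S877, F960). Machine vertices: (93.7699,15.2636) → (79.1297,192.4393) → (202.9582,106.7773) → (126.1471,110.3678) → (158.7707,246.3956). Open path.

**Shape 3** — `<path>` regular polygon, stroke `#0000ff` → cut (S877, F960). Machine vertices: (117.7363,155.1512) → (106.0293,132.6264) → (80.6687,131.5027) → (67.0153,152.9036) → (78.7223,175.4284) → (104.0829,176.5521) → (117.7363,155.1512). Closed: final G1 returns to the first vertex.

(bCNC post)
(Date: synthetic)
G21
G90
G0 X158.9741 Y13.2890
M3 S258
G1 X154.2688 Y36.8292 F2169
G1 X126.9922 Y82.0299 F2169
G1 X113.1752 Y109.8422 F2169
M5
G0 X93.7699 Y15.2636
M3 S877
G1 X79.1297 Y192.4393 F960
G1 X202.9582 Y106.7773 F960
G1 X126.1471 Y110.3678 F960
G1 X158.7707 Y246.3956 F960
M5
G0 X117.7363 Y155.1512
M3 S877
G1 X106.0293 Y132.6264 F960
G1 X80.6687 Y131.5027 F960
G1 X67.0153 Y152.9036 F960
G1 X78.7223 Y175.4284 F960
G1 X104.0829 Y176.5521 F960
G1 X117.7363 Y155.1512 F960
M5
G0 X0.0000 Y0.0000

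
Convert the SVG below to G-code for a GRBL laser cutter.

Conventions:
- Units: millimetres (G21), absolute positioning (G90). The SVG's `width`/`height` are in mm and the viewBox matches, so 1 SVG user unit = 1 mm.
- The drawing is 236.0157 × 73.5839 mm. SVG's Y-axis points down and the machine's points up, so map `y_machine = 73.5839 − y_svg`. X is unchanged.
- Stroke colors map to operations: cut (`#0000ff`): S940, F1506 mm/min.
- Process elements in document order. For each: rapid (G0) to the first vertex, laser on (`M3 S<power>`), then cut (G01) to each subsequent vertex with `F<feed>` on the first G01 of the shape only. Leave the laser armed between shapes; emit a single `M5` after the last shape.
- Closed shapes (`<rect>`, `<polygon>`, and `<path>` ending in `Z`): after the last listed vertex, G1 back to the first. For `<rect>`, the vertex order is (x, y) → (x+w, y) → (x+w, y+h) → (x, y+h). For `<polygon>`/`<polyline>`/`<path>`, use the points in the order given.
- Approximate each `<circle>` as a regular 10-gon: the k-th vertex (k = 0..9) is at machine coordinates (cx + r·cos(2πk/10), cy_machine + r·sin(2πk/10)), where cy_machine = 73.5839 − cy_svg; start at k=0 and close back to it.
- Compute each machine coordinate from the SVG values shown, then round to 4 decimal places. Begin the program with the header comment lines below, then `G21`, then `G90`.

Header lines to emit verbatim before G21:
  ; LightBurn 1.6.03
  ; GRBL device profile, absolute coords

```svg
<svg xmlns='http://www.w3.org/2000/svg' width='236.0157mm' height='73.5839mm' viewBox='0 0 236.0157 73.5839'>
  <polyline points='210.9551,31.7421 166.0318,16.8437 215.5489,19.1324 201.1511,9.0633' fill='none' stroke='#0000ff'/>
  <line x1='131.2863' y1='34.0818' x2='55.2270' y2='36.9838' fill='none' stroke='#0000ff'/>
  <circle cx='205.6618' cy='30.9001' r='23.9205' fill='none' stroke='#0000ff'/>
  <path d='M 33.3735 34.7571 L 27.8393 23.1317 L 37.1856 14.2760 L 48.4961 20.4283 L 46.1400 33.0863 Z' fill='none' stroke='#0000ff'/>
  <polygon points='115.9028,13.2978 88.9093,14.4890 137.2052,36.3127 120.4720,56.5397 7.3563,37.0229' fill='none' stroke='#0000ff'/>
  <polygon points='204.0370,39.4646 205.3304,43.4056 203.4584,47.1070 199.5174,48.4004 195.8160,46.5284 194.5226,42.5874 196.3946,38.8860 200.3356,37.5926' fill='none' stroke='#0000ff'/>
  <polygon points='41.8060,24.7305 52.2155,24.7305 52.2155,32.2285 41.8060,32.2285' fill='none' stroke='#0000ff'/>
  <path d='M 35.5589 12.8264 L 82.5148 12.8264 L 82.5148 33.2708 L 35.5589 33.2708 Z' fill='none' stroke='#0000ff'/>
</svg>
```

1 u = 1 mm; y_m = 73.5839 − y.

[1] `<polyline>` open polyline, #0000ff→cut S940 F1506: (210.9551,41.8418) → (166.0318,56.7402) → (215.5489,54.4515) → (201.1511,64.5206)

[2] `<line>` line segment, #0000ff→cut S940 F1506: (131.2863,39.5021) → (55.2270,36.6001)

[3] `<circle>` circle, #0000ff→cut S940 F1506: (229.5823,42.6838) → (225.0139,56.7439) → (213.0536,65.4335) → (198.2700,65.4335) → (186.3097,56.7439) → (181.7413,42.6838) → (186.3097,28.6237) → (198.2700,19.9341) → (213.0536,19.9341) → (225.0139,28.6237) → (229.5823,42.6838) (closed)

[4] `<path>` regular polygon, #0000ff→cut S940 F1506: (33.3735,38.8268) → (27.8393,50.4522) → (37.1856,59.3079) → (48.4961,53.1556) → (46.1400,40.4976) → (33.3735,38.8268) (closed)

[5] `<polygon>` closed polygon, #0000ff→cut S940 F1506: (115.9028,60.2861) → (88.9093,59.0949) → (137.2052,37.2712) → (120.4720,17.0442) → (7.3563,36.5610) → (115.9028,60.2861) (closed)

[6] `<polygon>` regular polygon, #0000ff→cut S940 F1506: (204.0370,34.1193) → (205.3304,30.1783) → (203.4584,26.4769) → (199.5174,25.1835) → (195.8160,27.0555) → (194.5226,30.9965) → (196.3946,34.6979) → (200.3356,35.9913) → (204.0370,34.1193) (closed)

[7] `<polygon>` rectangle, #0000ff→cut S940 F1506: (41.8060,48.8534) → (52.2155,48.8534) → (52.2155,41.3554) → (41.8060,41.3554) → (41.8060,48.8534) (closed)

[8] `<path>` rectangle, #0000ff→cut S940 F1506: (35.5589,60.7575) → (82.5148,60.7575) → (82.5148,40.3131) → (35.5589,40.3131) → (35.5589,60.7575) (closed)

; LightBurn 1.6.03
; GRBL device profile, absolute coords
G21
G90
G0 X210.9551 Y41.8418
M3 S940
G01 X166.0318 Y56.7402 F1506
G01 X215.5489 Y54.4515
G01 X201.1511 Y64.5206
G0 X131.2863 Y39.5021
M3 S940
G01 X55.2270 Y36.6001 F1506
G0 X229.5823 Y42.6838
M3 S940
G01 X225.0139 Y56.7439 F1506
G01 X213.0536 Y65.4335
G01 X198.2700 Y65.4335
G01 X186.3097 Y56.7439
G01 X181.7413 Y42.6838
G01 X186.3097 Y28.6237
G01 X198.2700 Y19.9341
G01 X213.0536 Y19.9341
G01 X225.0139 Y28.6237
G01 X229.5823 Y42.6838
G0 X33.3735 Y38.8268
M3 S940
G01 X27.8393 Y50.4522 F1506
G01 X37.1856 Y59.3079
G01 X48.4961 Y53.1556
G01 X46.1400 Y40.4976
G01 X33.3735 Y38.8268
G0 X115.9028 Y60.2861
M3 S940
G01 X88.9093 Y59.0949 F1506
G01 X137.2052 Y37.2712
G01 X120.4720 Y17.0442
G01 X7.3563 Y36.5610
G01 X115.9028 Y60.2861
G0 X204.0370 Y34.1193
M3 S940
G01 X205.3304 Y30.1783 F1506
G01 X203.4584 Y26.4769
G01 X199.5174 Y25.1835
G01 X195.8160 Y27.0555
G01 X194.5226 Y30.9965
G01 X196.3946 Y34.6979
G01 X200.3356 Y35.9913
G01 X204.0370 Y34.1193
G0 X41.8060 Y48.8534
M3 S940
G01 X52.2155 Y48.8534 F1506
G01 X52.2155 Y41.3554
G01 X41.8060 Y41.3554
G01 X41.8060 Y48.8534
G0 X35.5589 Y60.7575
M3 S940
G01 X82.5148 Y60.7575 F1506
G01 X82.5148 Y40.3131
G01 X35.5589 Y40.3131
G01 X35.5589 Y60.7575
M5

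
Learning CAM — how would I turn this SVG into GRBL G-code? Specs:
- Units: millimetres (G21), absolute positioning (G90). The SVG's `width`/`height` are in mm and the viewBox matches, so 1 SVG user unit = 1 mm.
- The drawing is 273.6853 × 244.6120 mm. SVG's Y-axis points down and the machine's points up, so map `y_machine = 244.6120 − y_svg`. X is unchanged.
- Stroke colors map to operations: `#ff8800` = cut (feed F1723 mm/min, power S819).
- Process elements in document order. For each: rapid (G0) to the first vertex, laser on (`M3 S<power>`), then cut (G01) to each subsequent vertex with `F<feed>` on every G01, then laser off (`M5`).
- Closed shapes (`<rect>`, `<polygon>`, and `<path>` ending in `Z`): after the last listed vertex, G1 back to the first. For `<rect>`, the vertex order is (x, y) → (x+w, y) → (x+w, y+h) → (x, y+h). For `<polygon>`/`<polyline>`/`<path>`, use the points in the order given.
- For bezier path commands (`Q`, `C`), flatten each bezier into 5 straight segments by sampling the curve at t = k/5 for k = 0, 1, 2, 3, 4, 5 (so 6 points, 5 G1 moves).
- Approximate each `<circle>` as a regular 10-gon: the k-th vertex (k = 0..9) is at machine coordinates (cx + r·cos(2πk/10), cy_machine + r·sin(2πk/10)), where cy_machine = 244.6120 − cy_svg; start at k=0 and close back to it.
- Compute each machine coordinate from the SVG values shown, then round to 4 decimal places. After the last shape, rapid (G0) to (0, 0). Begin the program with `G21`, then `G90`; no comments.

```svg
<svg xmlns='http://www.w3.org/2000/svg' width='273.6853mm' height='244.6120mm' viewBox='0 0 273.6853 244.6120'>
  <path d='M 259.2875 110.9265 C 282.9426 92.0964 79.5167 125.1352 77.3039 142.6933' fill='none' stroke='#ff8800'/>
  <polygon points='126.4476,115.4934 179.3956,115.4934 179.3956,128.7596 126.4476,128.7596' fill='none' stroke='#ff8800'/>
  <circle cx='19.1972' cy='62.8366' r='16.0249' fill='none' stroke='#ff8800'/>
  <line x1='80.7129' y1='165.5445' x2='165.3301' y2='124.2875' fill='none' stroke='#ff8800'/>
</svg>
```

1 u = 1 mm; y_m = 244.6120 − y.

[1] `<path>` cubic bezier, #ff8800→cut S819 F1723: (259.2875,133.6855) → (249.6572,139.2981) → (206.0856,135.6949) → (149.1307,126.1088) → (99.3508,113.7724) → (77.3039,101.9187)

[2] `<polygon>` rectangle, #ff8800→cut S819 F1723: (126.4476,129.1186) → (179.3956,129.1186) → (179.3956,115.8524) → (126.4476,115.8524) → (126.4476,129.1186) (closed)

[3] `<circle>` circle, #ff8800→cut S819 F1723: (35.2221,181.7754) → (32.1616,191.1946) → (24.1492,197.0160) → (14.2452,197.0160) → (6.2328,191.1946) → (3.1723,181.7754) → (6.2328,172.3562) → (14.2452,166.5348) → (24.1492,166.5348) → (32.1616,172.3562) → (35.2221,181.7754) (closed)

[4] `<line>` line segment, #ff8800→cut S819 F1723: (80.7129,79.0675) → (165.3301,120.3245)

G21
G90
G0 X259.2875 Y133.6855
M3 S819
G01 X249.6572 Y139.2981 F1723
G01 X206.0856 Y135.6949 F1723
G01 X149.1307 Y126.1088 F1723
G01 X99.3508 Y113.7724 F1723
G01 X77.3039 Y101.9187 F1723
M5
G0 X126.4476 Y129.1186
M3 S819
G01 X179.3956 Y129.1186 F1723
G01 X179.3956 Y115.8524 F1723
G01 X126.4476 Y115.8524 F1723
G01 X126.4476 Y129.1186 F1723
M5
G0 X35.2221 Y181.7754
M3 S819
G01 X32.1616 Y191.1946 F1723
G01 X24.1492 Y197.0160 F1723
G01 X14.2452 Y197.0160 F1723
G01 X6.2328 Y191.1946 F1723
G01 X3.1723 Y181.7754 F1723
G01 X6.2328 Y172.3562 F1723
G01 X14.2452 Y166.5348 F1723
G01 X24.1492 Y166.5348 F1723
G01 X32.1616 Y172.3562 F1723
G01 X35.2221 Y181.7754 F1723
M5
G0 X80.7129 Y79.0675
M3 S819
G01 X165.3301 Y120.3245 F1723
M5
G0 X0.0000 Y0.0000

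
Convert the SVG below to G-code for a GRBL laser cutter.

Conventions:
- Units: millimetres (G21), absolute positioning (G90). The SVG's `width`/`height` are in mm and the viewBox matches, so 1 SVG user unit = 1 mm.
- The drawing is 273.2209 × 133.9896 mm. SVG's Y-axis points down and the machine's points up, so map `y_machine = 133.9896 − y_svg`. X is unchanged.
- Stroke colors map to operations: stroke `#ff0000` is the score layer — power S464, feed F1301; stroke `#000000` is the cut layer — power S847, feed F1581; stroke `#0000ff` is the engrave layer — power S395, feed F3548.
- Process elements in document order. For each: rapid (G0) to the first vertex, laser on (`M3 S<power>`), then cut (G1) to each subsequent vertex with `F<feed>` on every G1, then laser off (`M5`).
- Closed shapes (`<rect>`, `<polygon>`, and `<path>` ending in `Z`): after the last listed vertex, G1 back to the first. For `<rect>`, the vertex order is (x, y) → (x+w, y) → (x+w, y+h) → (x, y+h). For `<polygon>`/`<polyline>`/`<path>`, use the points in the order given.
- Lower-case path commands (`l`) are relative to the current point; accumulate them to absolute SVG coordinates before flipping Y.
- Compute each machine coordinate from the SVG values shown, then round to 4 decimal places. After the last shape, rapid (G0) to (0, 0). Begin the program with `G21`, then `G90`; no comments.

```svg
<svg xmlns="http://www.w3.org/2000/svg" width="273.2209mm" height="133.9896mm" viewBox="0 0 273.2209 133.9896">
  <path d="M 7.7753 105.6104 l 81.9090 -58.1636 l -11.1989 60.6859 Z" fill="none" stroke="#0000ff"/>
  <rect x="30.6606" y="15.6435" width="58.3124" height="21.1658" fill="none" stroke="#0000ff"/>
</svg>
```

G21
G90
G0 X7.7753 Y28.3792
M3 S395
G1 X89.6843 Y86.5428 F3548
G1 X78.4854 Y25.8569 F3548
G1 X7.7753 Y28.3792 F3548
M5
G0 X30.6606 Y118.3461
M3 S395
G1 X88.9730 Y118.3461 F3548
G1 X88.9730 Y97.1803 F3548
G1 X30.6606 Y97.1803 F3548
G1 X30.6606 Y118.3461 F3548
M5
G0 X0.0000 Y0.0000

viewBox `0 0 273.2209 133.9896` with mm width/height → 1 unit = 1 mm. Flip: y_m = 133.9896 − y_svg.

**Shape 1** — `<path>` closed polygon, stroke `#0000ff` → engrave (S395, F3548). Machine vertices: (7.7753,28.3792) → (89.6843,86.5428) → (78.4854,25.8569) → (7.7753,28.3792). Closed: final G1 returns to the first vertex.

**Shape 2** — `<rect>` rectangle, stroke `#0000ff` → engrave (S395, F3548). Machine vertices: (30.6606,118.3461) → (88.9730,118.3461) → (88.9730,97.1803) → (30.6606,97.1803) → (30.6606,118.3461). Closed: final G1 returns to the first vertex.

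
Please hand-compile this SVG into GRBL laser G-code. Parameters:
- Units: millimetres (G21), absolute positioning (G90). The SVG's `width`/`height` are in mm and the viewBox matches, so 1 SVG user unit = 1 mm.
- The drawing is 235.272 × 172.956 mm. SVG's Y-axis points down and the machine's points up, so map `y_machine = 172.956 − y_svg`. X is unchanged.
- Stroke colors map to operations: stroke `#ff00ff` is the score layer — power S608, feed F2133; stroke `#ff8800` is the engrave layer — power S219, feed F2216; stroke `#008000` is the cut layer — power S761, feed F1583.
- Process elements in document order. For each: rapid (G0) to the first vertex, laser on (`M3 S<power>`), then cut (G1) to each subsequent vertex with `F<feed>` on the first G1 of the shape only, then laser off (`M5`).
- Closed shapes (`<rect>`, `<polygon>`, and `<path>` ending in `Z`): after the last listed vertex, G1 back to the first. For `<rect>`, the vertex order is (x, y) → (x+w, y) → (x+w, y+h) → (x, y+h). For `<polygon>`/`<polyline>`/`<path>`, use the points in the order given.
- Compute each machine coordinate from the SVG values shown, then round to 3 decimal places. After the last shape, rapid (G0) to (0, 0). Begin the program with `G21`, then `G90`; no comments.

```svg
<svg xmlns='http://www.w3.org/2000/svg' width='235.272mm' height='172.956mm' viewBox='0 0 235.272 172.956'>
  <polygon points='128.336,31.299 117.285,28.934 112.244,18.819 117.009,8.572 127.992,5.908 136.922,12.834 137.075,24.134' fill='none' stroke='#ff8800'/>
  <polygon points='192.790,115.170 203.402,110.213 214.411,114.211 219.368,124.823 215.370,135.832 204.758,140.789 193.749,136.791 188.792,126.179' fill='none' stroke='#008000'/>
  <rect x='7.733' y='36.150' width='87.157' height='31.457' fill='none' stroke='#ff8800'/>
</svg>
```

G21
G90
G0 X128.336 Y141.657
M3 S219
G1 X117.285 Y144.022 F2216
G1 X112.244 Y154.137
G1 X117.009 Y164.384
G1 X127.992 Y167.048
G1 X136.922 Y160.122
G1 X137.075 Y148.822
G1 X128.336 Y141.657
M5
G0 X192.790 Y57.786
M3 S761
G1 X203.402 Y62.743 F1583
G1 X214.411 Y58.745
G1 X219.368 Y48.133
G1 X215.370 Y37.124
G1 X204.758 Y32.167
G1 X193.749 Y36.165
G1 X188.792 Y46.777
G1 X192.790 Y57.786
M5
G0 X7.733 Y136.806
M3 S219
G1 X94.890 Y136.806 F2216
G1 X94.890 Y105.349
G1 X7.733 Y105.349
G1 X7.733 Y136.806
M5
G0 X0.000 Y0.000

1 u = 1 mm; y_m = 172.956 − y.

[1] `<polygon>` regular polygon, #ff8800→engrave S219 F2216: (128.336,141.657) → (117.285,144.022) → (112.244,154.137) → (117.009,164.384) → (127.992,167.048) → (136.922,160.122) → (137.075,148.822) → (128.336,141.657) (closed)

[2] `<polygon>` regular polygon, #008000→cut S761 F1583: (192.790,57.786) → (203.402,62.743) → (214.411,58.745) → (219.368,48.133) → (215.370,37.124) → (204.758,32.167) → (193.749,36.165) → (188.792,46.777) → (192.790,57.786) (closed)

[3] `<rect>` rectangle, #ff8800→engrave S219 F2216: (7.733,136.806) → (94.890,136.806) → (94.890,105.349) → (7.733,105.349) → (7.733,136.806) (closed)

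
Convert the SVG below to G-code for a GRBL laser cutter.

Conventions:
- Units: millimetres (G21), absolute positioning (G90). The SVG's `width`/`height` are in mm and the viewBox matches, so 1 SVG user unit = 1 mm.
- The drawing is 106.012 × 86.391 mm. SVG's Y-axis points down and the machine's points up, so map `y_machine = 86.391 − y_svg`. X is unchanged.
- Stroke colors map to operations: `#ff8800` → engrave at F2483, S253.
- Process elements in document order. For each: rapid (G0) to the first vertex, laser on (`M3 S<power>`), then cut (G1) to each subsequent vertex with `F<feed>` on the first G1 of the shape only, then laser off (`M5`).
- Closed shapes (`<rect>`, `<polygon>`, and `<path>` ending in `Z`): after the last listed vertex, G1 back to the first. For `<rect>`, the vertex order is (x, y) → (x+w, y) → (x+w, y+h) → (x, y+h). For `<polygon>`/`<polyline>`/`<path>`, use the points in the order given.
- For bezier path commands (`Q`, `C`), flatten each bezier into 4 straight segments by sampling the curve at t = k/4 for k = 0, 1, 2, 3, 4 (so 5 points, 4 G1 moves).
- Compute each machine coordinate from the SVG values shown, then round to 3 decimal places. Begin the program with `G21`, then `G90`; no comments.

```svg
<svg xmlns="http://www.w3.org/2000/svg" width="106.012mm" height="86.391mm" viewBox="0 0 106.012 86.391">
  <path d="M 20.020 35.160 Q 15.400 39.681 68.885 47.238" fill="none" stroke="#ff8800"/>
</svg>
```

G21
G90
G0 X20.020 Y51.231
M3 S253
G1 X21.342 Y48.781 F2483
G1 X29.926 Y45.951
G1 X45.774 Y42.742
G1 X68.885 Y39.153
M5

Since the viewBox matches the mm dimensions, user units are millimetres directly. The only transform is the Y-flip y_m = 86.391 − y_svg.

Shape 1 is a quadratic bezier drawn with `<path>`. Its stroke #ff8800 means engrave at S253, F2483. After flipping Y the toolpath is (20.020,51.231) → (21.342,48.781) → (29.926,45.951) → (45.774,42.742) → (68.885,39.153).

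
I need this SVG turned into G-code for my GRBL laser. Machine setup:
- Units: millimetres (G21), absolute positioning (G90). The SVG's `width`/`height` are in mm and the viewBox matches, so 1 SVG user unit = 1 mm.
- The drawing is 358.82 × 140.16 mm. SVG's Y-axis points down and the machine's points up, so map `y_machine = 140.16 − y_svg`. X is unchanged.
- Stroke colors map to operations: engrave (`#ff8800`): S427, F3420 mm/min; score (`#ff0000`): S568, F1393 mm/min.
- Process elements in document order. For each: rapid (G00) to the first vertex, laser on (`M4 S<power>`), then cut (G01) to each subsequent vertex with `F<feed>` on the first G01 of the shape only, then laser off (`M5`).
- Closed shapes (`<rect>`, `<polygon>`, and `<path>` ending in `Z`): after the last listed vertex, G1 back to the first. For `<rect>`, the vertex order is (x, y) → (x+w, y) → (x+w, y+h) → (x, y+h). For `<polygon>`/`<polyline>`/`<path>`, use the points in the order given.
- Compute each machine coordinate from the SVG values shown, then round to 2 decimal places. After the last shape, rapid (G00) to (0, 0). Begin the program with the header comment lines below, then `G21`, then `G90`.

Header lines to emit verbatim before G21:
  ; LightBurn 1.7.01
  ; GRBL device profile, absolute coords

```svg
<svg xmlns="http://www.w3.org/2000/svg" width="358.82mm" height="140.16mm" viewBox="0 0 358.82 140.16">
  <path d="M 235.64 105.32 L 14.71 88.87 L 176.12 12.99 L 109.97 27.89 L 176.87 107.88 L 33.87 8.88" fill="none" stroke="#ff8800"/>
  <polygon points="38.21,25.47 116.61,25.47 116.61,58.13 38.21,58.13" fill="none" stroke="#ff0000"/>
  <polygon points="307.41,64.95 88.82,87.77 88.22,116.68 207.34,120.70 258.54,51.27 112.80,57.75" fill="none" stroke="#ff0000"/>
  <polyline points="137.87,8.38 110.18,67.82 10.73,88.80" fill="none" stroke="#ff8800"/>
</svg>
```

; LightBurn 1.7.01
; GRBL device profile, absolute coords
G21
G90
G00 X235.64 Y34.84
M4 S427
G01 X14.71 Y51.29 F3420
G01 X176.12 Y127.17
G01 X109.97 Y112.27
G01 X176.87 Y32.28
G01 X33.87 Y131.28
M5
G00 X38.21 Y114.69
M4 S568
G01 X116.61 Y114.69 F1393
G01 X116.61 Y82.03
G01 X38.21 Y82.03
G01 X38.21 Y114.69
M5
G00 X307.41 Y75.21
M4 S568
G01 X88.82 Y52.39 F1393
G01 X88.22 Y23.48
G01 X207.34 Y19.46
G01 X258.54 Y88.89
G01 X112.80 Y82.41
G01 X307.41 Y75.21
M5
G00 X137.87 Y131.78
M4 S427
G01 X110.18 Y72.34 F3420
G01 X10.73 Y51.36
M5
G00 X0.00 Y0.00

Since the viewBox matches the mm dimensions, user units are millimetres directly. The only transform is the Y-flip y_m = 140.16 − y_svg.

Shape 1 is a open polyline drawn with `<path>`. Its stroke #ff8800 means engrave at S427, F3420. After flipping Y the toolpath is (235.64,34.84) → (14.71,51.29) → (176.12,127.17) → (109.97,112.27) → (176.87,32.28) → (33.87,131.28).

Shape 2 is a rectangle drawn with `<polygon>`. Its stroke #ff0000 means score at S568, F1393. After flipping Y the toolpath is (38.21,114.69) → (116.61,114.69) → (116.61,82.03) → (38.21,82.03) → (38.21,114.69), returning to the start.

Shape 3 is a closed polygon drawn with `<polygon>`. Its stroke #ff0000 means score at S568, F1393. After flipping Y the toolpath is (307.41,75.21) → (88.82,52.39) → (88.22,23.48) → (207.34,19.46) → (258.54,88.89) → (112.80,82.41) → (307.41,75.21), returning to the start.

Shape 4 is a open polyline drawn with `<polyline>`. Its stroke #ff8800 means engrave at S427, F3420. After flipping Y the toolpath is (137.87,131.78) → (110.18,72.34) → (10.73,51.36).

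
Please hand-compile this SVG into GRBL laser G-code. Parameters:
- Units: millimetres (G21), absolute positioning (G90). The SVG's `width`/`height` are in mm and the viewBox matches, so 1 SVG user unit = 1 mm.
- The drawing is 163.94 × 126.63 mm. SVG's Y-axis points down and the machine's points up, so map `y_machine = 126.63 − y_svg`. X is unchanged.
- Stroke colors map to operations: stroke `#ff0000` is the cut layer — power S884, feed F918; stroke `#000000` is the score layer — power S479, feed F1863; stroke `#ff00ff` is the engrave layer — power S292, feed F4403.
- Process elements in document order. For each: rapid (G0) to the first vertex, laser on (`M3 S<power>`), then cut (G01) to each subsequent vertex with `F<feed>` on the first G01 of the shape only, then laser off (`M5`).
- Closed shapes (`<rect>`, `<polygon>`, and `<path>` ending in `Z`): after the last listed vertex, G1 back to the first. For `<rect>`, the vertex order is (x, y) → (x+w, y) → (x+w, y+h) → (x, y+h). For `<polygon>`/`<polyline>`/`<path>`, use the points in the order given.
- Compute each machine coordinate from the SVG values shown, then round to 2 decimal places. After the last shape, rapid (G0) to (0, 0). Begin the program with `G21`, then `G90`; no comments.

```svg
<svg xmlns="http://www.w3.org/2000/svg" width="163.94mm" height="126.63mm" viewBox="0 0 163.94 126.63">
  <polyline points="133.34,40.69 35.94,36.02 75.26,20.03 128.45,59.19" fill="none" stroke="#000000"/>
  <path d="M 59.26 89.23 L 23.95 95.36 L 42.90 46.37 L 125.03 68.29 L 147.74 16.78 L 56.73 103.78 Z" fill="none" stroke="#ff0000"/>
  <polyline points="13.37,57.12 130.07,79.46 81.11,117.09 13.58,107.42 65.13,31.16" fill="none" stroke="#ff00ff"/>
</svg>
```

G21
G90
G0 X133.34 Y85.94
M3 S479
G01 X35.94 Y90.61 F1863
G01 X75.26 Y106.60
G01 X128.45 Y67.44
M5
G0 X59.26 Y37.40
M3 S884
G01 X23.95 Y31.27 F918
G01 X42.90 Y80.26
G01 X125.03 Y58.34
G01 X147.74 Y109.85
G01 X56.73 Y22.85
G01 X59.26 Y37.40
M5
G0 X13.37 Y69.51
M3 S292
G01 X130.07 Y47.17 F4403
G01 X81.11 Y9.54
G01 X13.58 Y19.21
G01 X65.13 Y95.47
M5
G0 X0.00 Y0.00

viewBox `0 0 163.94 126.63` with mm width/height → 1 unit = 1 mm. Flip: y_m = 126.63 − y_svg.

**Shape 1** — `<polyline>` open polyline, stroke `#000000` → score (S479, F1863). Machine vertices: (133.34,85.94) → (35.94,90.61) → (75.26,106.60) → (128.45,67.44). Open path.

**Shape 2** — `<path>` closed polygon, stroke `#ff0000` → cut (S884, F918). Machine vertices: (59.26,37.40) → (23.95,31.27) → (42.90,80.26) → (125.03,58.34) → (147.74,109.85) → (56.73,22.85) → (59.26,37.40). Closed: final G1 returns to the first vertex.

**Shape 3** — `<polyline>` open polyline, stroke `#ff00ff` → engrave (S292, F4403). Machine vertices: (13.37,69.51) → (130.07,47.17) → (81.11,9.54) → (13.58,19.21) → (65.13,95.47). Open path.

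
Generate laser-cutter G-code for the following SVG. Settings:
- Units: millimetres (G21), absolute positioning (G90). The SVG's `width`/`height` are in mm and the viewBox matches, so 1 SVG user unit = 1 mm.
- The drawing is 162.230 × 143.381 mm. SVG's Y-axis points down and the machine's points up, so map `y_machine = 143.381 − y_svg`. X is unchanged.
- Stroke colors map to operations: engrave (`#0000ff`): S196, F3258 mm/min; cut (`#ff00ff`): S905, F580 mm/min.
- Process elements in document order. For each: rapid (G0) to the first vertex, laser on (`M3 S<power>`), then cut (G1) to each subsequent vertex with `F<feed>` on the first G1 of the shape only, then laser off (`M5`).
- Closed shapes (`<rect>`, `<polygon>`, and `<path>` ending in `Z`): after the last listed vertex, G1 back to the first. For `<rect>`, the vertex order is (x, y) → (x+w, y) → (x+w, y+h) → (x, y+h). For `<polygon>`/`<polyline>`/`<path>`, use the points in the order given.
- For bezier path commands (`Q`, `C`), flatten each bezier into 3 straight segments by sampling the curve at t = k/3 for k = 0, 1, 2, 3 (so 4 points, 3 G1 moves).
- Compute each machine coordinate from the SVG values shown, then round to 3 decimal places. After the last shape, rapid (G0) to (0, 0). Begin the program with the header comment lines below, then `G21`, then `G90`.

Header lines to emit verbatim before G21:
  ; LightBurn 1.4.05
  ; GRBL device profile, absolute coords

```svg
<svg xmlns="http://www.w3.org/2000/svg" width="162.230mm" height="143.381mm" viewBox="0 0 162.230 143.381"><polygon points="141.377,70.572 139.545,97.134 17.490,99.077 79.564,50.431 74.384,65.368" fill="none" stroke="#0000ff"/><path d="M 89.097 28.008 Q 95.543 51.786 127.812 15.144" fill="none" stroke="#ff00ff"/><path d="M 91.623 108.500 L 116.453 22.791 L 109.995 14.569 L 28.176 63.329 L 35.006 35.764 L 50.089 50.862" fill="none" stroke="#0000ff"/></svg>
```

Since the viewBox matches the mm dimensions, user units are millimetres directly. The only transform is the Y-flip y_m = 143.381 − y_svg.

Shape 1 is a closed polygon drawn with `<polygon>`. Its stroke #0000ff means engrave at S196, F3258. After flipping Y the toolpath is (141.377,72.809) → (139.545,46.247) → (17.490,44.304) → (79.564,92.950) → (74.384,78.013) → (141.377,72.809), returning to the start.

Shape 2 is a quadratic bezier drawn with `<path>`. Its stroke #ff00ff means cut at S905, F580. After flipping Y the toolpath is (89.097,115.373) → (96.264,106.234) → (109.169,110.522) → (127.812,128.237).

Shape 3 is a open polyline drawn with `<path>`. Its stroke #0000ff means engrave at S196, F3258. After flipping Y the toolpath is (91.623,34.881) → (116.453,120.590) → (109.995,128.812) → (28.176,80.052) → (35.006,107.617) → (50.089,92.519).

; LightBurn 1.4.05
; GRBL device profile, absolute coords
G21
G90
G0 X141.377 Y72.809
M3 S196
G1 X139.545 Y46.247 F3258
G1 X17.490 Y44.304
G1 X79.564 Y92.950
G1 X74.384 Y78.013
G1 X141.377 Y72.809
M5
G0 X89.097 Y115.373
M3 S905
G1 X96.264 Y106.234 F580
G1 X109.169 Y110.522
G1 X127.812 Y128.237
M5
G0 X91.623 Y34.881
M3 S196
G1 X116.453 Y120.590 F3258
G1 X109.995 Y128.812
G1 X28.176 Y80.052
G1 X35.006 Y107.617
G1 X50.089 Y92.519
M5
G0 X0.000 Y0.000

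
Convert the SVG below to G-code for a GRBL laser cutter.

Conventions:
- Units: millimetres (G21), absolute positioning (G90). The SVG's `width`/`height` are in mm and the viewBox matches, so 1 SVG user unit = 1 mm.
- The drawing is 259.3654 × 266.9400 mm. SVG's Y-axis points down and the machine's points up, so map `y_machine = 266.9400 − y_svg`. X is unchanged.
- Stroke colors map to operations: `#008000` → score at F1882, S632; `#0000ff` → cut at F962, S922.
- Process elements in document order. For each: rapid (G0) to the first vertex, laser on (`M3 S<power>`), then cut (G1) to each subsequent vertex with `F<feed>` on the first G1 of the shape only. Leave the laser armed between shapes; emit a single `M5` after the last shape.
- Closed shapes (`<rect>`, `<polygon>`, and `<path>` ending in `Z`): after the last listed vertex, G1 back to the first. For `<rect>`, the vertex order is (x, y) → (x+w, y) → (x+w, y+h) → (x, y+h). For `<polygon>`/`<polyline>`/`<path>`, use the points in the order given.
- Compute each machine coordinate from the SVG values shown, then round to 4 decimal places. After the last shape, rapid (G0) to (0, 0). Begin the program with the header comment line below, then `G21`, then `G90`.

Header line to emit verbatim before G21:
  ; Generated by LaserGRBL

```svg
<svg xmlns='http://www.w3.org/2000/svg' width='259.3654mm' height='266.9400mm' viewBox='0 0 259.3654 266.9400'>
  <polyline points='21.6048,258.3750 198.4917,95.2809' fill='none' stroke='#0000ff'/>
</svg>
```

Since the viewBox matches the mm dimensions, user units are millimetres directly. The only transform is the Y-flip y_m = 266.9400 − y_svg.

Shape 1 is a line segment drawn with `<polyline>`. Its stroke #0000ff means cut at S922, F962. After flipping Y the toolpath is (21.6048,8.5650) → (198.4917,171.6591).

; Generated by LaserGRBL
G21
G90
G0 X21.6048 Y8.5650
M3 S922
G1 X198.4917 Y171.6591 F962
M5
G0 X0.0000 Y0.0000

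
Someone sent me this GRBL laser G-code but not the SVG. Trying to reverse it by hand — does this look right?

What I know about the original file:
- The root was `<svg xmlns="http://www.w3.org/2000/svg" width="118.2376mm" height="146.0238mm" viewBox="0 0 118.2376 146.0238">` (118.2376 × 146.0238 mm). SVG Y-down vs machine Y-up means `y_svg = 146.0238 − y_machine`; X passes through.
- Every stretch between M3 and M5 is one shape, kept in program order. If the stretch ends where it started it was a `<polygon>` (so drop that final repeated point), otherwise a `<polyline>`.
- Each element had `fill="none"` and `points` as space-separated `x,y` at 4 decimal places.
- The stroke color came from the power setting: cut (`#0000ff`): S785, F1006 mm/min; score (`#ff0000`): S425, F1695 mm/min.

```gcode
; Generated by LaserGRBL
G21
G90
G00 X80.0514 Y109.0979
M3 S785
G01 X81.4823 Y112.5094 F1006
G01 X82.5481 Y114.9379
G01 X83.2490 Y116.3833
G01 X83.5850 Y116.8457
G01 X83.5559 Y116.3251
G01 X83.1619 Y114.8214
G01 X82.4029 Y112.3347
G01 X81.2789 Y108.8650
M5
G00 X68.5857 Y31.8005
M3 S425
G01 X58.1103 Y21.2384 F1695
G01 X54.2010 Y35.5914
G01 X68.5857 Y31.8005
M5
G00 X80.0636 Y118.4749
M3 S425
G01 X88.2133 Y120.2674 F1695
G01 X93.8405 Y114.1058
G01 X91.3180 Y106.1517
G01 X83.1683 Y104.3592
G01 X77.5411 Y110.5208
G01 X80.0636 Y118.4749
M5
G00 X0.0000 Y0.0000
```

Machine Y-up, SVG Y-down with viewBox height 146.0238, so y_svg = 146.0238 − y_machine; X carries over.

Run 1: power S785 maps to stroke `#0000ff` (cut). The run is open, so emit a `<polyline>` with points (Y-flipped): 80.0514,36.9259 81.4823,33.5144 82.5481,31.0859 83.2490,29.6405 83.5850,29.1781 83.5559,29.6987 83.1619,31.2024 82.4029,33.6891 81.2789,37.1588.

Run 2: the run's S425 means `#ff0000` (score). The run returns to its start, so emit a `<polygon>` with points (Y-flipped): 68.5857,114.2233 58.1103,124.7854 54.2010,110.4324.

Run 3: S425 ⇒ score layer `#ff0000`. The run returns to its start, so emit a `<polygon>` with points (Y-flipped): 80.0636,27.5489 88.2133,25.7564 93.8405,31.9180 91.3180,39.8721 83.1683,41.6646 77.5411,35.5030.

<svg xmlns="http://www.w3.org/2000/svg" width="118.2376mm" height="146.0238mm" viewBox="0 0 118.2376 146.0238">
  <polyline points="80.0514,36.9259 81.4823,33.5144 82.5481,31.0859 83.2490,29.6405 83.5850,29.1781 83.5559,29.6987 83.1619,31.2024 82.4029,33.6891 81.2789,37.1588" fill="none" stroke="#0000ff"/>
  <polygon points="68.5857,114.2233 58.1103,124.7854 54.2010,110.4324" fill="none" stroke="#ff0000"/>
  <polygon points="80.0636,27.5489 88.2133,25.7564 93.8405,31.9180 91.3180,39.8721 83.1683,41.6646 77.5411,35.5030" fill="none" stroke="#ff0000"/>
</svg>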